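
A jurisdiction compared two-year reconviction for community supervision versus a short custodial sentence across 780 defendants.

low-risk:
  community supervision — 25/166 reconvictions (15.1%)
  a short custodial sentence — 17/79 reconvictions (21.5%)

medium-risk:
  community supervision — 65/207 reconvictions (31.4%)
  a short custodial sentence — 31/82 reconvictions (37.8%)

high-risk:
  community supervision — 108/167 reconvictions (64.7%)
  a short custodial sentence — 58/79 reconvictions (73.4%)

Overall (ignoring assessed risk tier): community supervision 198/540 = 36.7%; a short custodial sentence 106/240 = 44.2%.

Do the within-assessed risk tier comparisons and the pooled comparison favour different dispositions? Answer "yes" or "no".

no

Within each assessed risk tier level (low-risk 15.1% vs 21.5%; medium-risk 31.4% vs 37.8%; high-risk 64.7% vs 73.4%), community supervision has the lower rate every time. Pooled: 36.7% vs 44.2% — community supervision has the lower rate overall. They agree.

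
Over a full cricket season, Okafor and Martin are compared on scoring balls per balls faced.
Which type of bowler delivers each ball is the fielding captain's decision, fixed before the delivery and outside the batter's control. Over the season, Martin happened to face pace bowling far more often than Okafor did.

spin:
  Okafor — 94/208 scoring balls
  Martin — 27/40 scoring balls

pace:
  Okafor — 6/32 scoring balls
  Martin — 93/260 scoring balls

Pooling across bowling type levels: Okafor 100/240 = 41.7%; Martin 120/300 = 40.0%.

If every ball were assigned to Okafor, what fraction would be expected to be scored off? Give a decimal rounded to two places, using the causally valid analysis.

0.31

Since bowling type is a pre-existing factor (not a product of the player) and it affects the outcome on its own, it is a confounder. The stratified rates, not the pooled rate, identify the causal effect.
Standardising Okafor to the population bowling type mix: 0.459·94/208 + 0.541·6/32 = 0.309.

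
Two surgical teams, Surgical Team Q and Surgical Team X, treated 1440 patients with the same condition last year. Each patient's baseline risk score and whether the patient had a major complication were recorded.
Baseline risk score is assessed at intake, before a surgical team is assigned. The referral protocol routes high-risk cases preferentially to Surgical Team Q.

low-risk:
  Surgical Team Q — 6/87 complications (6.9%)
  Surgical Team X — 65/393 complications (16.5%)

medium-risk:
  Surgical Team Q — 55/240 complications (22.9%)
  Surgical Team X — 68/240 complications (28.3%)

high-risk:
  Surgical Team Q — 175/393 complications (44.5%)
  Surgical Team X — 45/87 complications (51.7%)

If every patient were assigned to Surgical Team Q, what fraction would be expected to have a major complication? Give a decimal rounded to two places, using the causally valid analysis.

Baseline risk score satisfies the back-door criterion: it is not a descendant of the surgical team, and it blocks the spurious path from surgical team to outcome. Adjusting for it (i.e., using the within-baseline risk score rates) gives the causal effect.
Standardising Surgical Team Q to the population baseline risk score mix: 0.333·6/87 + 0.333·55/240 + 0.333·175/393 = 0.248.

0.25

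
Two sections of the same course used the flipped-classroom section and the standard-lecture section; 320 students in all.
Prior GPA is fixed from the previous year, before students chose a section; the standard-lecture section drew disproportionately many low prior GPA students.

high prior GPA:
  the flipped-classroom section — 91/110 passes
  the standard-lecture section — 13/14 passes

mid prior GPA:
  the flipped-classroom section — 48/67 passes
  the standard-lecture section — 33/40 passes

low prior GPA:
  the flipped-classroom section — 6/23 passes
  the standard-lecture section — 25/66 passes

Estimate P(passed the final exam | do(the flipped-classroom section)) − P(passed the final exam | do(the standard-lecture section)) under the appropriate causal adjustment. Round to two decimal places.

Nothing the teaching method does changes prior GPA band; the imbalance is an allocation artefact. With prior GPA band also predicting the outcome, the pooled figure is confounded, and the within-stratum comparison is the causal one.
Adjusting over the population distribution of prior GPA band: 0.388·(0.827−0.929) + 0.334·(0.716−0.825) + 0.278·(0.261−0.379) = -0.108.

-0.11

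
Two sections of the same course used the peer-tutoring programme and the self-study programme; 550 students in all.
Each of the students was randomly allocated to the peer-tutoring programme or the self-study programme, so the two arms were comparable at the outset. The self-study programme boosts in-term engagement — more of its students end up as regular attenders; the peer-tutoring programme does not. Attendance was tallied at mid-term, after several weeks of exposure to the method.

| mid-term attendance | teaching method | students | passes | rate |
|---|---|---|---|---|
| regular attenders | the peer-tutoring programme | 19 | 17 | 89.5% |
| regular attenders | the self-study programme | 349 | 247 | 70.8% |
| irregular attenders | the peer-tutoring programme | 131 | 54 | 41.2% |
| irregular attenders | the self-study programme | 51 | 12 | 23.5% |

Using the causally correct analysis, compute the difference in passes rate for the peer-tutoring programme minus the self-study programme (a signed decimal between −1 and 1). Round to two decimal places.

Mid-term attendance lies on the pathway teaching method → mid-term attendance → outcome, so adjusting for it blocks the indirect effect. For the total causal effect of teaching method, use the unadjusted pooled rates.
The causal difference is the pooled difference: 0.473 − 0.647 = -0.174.

-0.17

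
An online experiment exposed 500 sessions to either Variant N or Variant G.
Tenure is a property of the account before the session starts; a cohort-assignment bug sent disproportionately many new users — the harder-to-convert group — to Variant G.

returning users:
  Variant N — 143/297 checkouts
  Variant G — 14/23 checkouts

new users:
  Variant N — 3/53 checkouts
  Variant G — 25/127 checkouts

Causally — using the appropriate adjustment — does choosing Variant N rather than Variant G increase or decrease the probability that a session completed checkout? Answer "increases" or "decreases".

decreases

User tenure differs across variants for reasons unrelated to any effect of the variant itself, and it separately predicts the outcome — a classic confounder. We must compare within user tenure levels.
Within each level — returning users: 48.1% vs 60.9%; new users: 5.7% vs 19.7% — Variant G is higher every time.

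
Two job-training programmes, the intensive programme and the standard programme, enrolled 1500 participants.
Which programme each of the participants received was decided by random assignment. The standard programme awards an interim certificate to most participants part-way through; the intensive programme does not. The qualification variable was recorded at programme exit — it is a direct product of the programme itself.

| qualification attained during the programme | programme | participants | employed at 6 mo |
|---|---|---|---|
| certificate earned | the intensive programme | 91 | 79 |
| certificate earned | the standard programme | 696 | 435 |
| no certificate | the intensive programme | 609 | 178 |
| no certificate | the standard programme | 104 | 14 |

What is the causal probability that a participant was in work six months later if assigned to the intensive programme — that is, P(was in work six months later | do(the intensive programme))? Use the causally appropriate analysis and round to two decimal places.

0.37

Within every qualification attained during the programme level the intensive programme has the higher rate, yet pooled the standard programme does — Simpson's reversal.
The distribution of qualification attained during the programme is itself part of what the programme does — it is an intermediate outcome. Holding it fixed would remove that part of the effect; the total effect is the pooled difference.
So P(outcome | do(the intensive programme)) is just the pooled rate for the intensive programme: 257/700 = 0.367.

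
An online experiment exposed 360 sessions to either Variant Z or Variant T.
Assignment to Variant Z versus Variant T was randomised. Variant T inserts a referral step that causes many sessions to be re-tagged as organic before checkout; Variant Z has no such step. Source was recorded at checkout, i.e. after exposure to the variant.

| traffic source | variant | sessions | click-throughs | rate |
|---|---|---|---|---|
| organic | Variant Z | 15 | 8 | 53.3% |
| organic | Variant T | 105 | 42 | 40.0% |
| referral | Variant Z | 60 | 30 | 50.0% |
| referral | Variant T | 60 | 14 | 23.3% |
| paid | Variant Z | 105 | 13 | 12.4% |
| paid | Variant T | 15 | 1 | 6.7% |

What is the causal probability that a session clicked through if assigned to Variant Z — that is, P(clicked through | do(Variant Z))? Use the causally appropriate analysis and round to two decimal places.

The traffic source-specific comparison favours Variant Z throughout, but the pooled figures favour Variant T. The question is whether to condition on traffic source.
Traffic source is downstream of the variant. One should not condition on a consequence of treatment, so the overall rates are the right comparison.
So P(outcome | do(Variant Z)) is just the pooled rate for Variant Z: 51/180 = 0.283.

0.28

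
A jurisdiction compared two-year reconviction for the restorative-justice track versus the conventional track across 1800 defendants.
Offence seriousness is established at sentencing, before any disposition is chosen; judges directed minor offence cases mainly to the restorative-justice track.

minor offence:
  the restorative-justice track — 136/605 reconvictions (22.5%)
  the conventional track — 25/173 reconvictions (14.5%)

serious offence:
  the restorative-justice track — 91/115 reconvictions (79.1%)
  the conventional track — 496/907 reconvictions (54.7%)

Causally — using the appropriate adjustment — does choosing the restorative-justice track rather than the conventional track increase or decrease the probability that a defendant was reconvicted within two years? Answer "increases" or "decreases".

increases

The stratified and pooled comparisons disagree (the conventional track wins within each offence seriousness; the restorative-justice track wins overall), so the answer turns on the causal role of offence seriousness.
Since offence seriousness is a pre-existing factor (not a product of the disposition) and it affects the outcome on its own, it is a confounder. The stratified rates, not the pooled rate, identify the causal effect.
Within each level — minor offence: 22.5% vs 14.5%; serious offence: 79.1% vs 54.7% — the conventional track is lower every time.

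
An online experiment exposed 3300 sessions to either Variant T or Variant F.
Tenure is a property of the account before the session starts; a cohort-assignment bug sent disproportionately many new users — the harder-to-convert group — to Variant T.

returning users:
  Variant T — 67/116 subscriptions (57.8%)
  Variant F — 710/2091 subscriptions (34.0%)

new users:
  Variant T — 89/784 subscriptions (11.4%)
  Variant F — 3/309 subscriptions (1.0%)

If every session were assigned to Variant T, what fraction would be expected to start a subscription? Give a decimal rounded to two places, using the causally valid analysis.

0.42

The stratified and pooled comparisons disagree (Variant T wins within each user tenure; Variant F wins overall), so the answer turns on the causal role of user tenure.
User tenure satisfies the back-door criterion: it is not a descendant of the variant, and it blocks the spurious path from variant to outcome. Adjusting for it (i.e., using the within-user tenure rates) gives the causal effect.
Standardising Variant T to the population user tenure mix: 0.669·67/116 + 0.331·89/784 = 0.424.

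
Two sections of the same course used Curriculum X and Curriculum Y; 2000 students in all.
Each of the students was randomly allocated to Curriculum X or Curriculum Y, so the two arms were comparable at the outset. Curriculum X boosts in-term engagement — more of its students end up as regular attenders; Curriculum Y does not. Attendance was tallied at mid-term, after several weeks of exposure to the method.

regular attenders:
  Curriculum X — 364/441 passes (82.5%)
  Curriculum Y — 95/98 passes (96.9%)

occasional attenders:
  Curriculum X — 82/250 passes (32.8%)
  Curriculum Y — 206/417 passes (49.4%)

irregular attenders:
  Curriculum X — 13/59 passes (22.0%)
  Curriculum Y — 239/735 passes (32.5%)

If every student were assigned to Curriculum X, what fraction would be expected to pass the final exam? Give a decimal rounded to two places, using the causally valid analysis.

Mid-term attendance is recorded after the teaching method and is itself shifted by it — it sits on the causal path from teaching method to outcome. Conditioning on a mediator would strip out part of the effect we want; the pooled comparison gives the total causal effect.
So P(outcome | do(Curriculum X)) is just the pooled rate for Curriculum X: 459/750 = 0.612.

0.61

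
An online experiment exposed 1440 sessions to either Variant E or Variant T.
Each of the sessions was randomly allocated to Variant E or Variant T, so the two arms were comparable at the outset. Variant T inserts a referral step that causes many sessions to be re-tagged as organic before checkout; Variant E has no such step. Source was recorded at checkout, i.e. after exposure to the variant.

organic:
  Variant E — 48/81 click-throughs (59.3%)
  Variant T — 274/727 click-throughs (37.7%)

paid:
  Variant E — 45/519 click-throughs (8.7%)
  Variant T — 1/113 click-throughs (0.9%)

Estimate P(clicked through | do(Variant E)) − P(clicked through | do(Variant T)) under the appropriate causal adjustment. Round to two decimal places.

-0.17

Because the variant influences traffic source, traffic source is a post-treatment mediator, not a confounder. Stratifying on it would bias the estimate; the causal effect is the crude pooled difference.
The causal difference is the pooled difference: 0.155 − 0.327 = -0.172.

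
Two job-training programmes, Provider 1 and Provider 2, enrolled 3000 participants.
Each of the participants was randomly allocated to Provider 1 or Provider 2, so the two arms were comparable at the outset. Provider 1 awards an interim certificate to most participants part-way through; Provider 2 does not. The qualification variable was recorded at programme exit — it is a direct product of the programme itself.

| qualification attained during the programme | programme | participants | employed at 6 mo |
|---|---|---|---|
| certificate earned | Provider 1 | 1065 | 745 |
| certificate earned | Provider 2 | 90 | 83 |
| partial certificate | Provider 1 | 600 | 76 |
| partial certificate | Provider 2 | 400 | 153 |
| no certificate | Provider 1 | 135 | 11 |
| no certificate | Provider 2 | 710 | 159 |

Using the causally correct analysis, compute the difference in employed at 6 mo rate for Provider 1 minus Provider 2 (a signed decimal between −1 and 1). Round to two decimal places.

+0.13

Provider 2 is higher inside every qualification attained during the programme stratum but Provider 1 is higher in aggregate. Whether to stratify depends on how qualification attained during the programme relates to the programme.
Qualification attained during the programme lies on the pathway programme → qualification attained during the programme → outcome, so adjusting for it blocks the indirect effect. For the total causal effect of programme, use the unadjusted pooled rates.
The causal difference is the pooled difference: 0.462 − 0.329 = +0.133.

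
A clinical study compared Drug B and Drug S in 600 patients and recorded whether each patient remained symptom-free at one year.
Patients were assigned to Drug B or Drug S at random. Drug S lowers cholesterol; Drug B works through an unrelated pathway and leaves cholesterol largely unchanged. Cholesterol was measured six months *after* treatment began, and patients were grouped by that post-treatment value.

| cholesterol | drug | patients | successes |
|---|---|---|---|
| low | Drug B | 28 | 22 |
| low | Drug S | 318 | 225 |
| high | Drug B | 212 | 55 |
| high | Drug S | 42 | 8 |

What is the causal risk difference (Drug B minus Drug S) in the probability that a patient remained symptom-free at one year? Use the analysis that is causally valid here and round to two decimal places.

The cholesterol-specific comparison favours Drug B throughout, but the pooled figures favour Drug S. The question is whether to condition on cholesterol.
Cholesterol here is a post-treatment variable shaped by the drug; conditioning on it would introduce bias rather than remove it. The overall comparison is the causal one.
The causal difference is the pooled difference: 0.321 − 0.647 = -0.326.

-0.33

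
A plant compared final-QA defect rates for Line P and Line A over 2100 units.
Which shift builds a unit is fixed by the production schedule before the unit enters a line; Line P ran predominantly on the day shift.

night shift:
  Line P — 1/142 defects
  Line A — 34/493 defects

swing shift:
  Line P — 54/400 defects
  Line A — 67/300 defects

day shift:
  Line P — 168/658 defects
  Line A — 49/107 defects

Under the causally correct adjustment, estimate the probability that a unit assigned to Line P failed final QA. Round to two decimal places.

Line P is lower inside every shift stratum but Line A is lower in aggregate. Whether to stratify depends on how shift relates to the line.
Since shift is a pre-existing factor (not a product of the line) and it affects the outcome on its own, it is a confounder. The stratified rates, not the pooled rate, identify the causal effect.
Standardising Line P to the population shift mix: 0.302·1/142 + 0.333·54/400 + 0.364·168/658 = 0.140.

0.14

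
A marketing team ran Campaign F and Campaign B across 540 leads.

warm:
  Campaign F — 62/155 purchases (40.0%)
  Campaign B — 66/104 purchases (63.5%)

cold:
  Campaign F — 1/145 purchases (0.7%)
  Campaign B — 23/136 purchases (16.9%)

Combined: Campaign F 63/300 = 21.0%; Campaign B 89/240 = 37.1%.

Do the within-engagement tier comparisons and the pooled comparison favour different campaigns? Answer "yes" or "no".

no

Within each engagement tier level (warm 40.0% vs 63.5%; cold 0.7% vs 16.9%), Campaign B has the higher rate every time. Pooled: 21.0% vs 37.1% — Campaign B has the higher rate overall. They agree.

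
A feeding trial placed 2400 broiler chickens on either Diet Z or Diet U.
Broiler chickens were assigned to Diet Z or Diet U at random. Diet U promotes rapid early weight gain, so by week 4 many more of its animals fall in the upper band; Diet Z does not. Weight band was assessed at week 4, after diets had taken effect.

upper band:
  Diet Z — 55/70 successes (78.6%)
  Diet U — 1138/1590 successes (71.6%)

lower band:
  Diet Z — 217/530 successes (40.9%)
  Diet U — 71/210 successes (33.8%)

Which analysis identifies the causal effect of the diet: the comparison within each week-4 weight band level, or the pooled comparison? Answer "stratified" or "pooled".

pooled

Week-4 weight band is recorded after the diet and is itself shifted by it — it sits on the causal path from diet to outcome. Conditioning on a mediator would strip out part of the effect we want; the pooled comparison gives the total causal effect.
Pooled: Diet Z 45.3% vs Diet U 67.2%; Diet U is higher overall.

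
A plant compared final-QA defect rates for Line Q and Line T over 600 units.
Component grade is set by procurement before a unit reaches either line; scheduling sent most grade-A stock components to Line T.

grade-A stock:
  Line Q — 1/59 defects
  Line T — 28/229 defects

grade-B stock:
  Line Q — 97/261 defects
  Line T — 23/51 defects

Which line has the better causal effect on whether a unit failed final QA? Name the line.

The imbalance in component grade arose from how units were allocated, not from anything the line did; and component grade independently affects the outcome. The pooled gap is confounded — condition on component grade.
Within each level — grade-A stock: 1.7% vs 12.2%; grade-B stock: 37.2% vs 45.1% — Line Q is lower every time.

Line Q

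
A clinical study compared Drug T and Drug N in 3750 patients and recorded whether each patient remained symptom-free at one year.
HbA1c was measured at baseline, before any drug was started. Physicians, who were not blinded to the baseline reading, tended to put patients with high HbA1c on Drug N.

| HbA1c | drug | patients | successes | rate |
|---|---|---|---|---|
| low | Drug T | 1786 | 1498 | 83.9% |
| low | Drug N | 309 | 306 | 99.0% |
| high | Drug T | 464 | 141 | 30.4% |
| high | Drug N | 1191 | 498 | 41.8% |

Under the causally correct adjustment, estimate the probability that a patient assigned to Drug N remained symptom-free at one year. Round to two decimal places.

Within every HbA1c level Drug N has the higher rate, yet pooled Drug T does — Simpson's reversal.
HbA1c satisfies the back-door criterion: it is not a descendant of the drug, and it blocks the spurious path from drug to outcome. Adjusting for it (i.e., using the within-HbA1c rates) gives the causal effect.
Standardising Drug N to the population HbA1c mix: 0.559·306/309 + 0.441·498/1191 = 0.738.

0.74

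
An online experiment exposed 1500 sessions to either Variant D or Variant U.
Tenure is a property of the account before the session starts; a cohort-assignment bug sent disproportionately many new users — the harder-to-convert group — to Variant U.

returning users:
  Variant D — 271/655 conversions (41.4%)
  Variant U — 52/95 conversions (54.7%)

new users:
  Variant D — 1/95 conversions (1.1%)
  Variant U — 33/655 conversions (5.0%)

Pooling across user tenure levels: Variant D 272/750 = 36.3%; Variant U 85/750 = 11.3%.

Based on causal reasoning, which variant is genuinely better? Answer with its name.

Variant U

User tenure satisfies the back-door criterion: it is not a descendant of the variant, and it blocks the spurious path from variant to outcome. Adjusting for it (i.e., using the within-user tenure rates) gives the causal effect.
Within each level — returning users: 41.4% vs 54.7%; new users: 1.1% vs 5.0% — Variant U is higher every time.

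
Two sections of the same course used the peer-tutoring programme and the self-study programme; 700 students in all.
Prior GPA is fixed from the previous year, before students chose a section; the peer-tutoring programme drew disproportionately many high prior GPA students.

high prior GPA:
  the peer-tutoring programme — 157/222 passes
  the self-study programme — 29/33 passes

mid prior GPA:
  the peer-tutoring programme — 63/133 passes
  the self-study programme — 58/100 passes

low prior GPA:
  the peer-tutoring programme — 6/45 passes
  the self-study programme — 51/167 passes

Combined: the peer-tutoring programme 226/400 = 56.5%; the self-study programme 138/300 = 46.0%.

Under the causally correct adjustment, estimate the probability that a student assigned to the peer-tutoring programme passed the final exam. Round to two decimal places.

0.46

the self-study programme is higher inside every prior GPA band stratum but the peer-tutoring programme is higher in aggregate. Whether to stratify depends on how prior GPA band relates to the teaching method.
Prior GPA band differs across teaching methods for reasons unrelated to any effect of the teaching method itself, and it separately predicts the outcome — a classic confounder. We must compare within prior GPA band levels.
Standardising the peer-tutoring programme to the population prior GPA band mix: 0.364·157/222 + 0.333·63/133 + 0.303·6/45 = 0.456.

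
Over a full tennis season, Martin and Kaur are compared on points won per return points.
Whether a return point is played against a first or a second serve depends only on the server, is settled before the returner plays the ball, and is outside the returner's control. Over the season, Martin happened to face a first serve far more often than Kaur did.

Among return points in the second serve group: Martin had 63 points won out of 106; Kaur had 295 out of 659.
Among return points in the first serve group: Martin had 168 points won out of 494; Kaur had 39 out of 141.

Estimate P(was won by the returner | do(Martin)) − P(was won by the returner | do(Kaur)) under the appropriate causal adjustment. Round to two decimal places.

+0.11

Here serve type is a common cause — it drives both which player a case falls under and the outcome. The crude comparison mixes populations; the stratum-specific rates are the causally relevant ones.
Adjusting over the population distribution of serve type: 0.546·(0.594−0.448) + 0.454·(0.340−0.277) = +0.109.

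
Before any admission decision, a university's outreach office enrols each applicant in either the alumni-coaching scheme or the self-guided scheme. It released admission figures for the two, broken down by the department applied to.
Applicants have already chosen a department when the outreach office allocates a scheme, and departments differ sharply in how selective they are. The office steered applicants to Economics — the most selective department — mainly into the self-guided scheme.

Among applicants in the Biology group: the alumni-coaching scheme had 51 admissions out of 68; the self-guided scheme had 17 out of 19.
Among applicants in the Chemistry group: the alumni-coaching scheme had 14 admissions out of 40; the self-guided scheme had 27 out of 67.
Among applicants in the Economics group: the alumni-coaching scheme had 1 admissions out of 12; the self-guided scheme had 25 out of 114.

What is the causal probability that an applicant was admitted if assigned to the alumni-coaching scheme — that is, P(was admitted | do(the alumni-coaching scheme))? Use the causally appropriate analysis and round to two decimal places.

Here department is a common cause — it drives both which outreach scheme a case falls under and the outcome. The crude comparison mixes populations; the stratum-specific rates are the causally relevant ones.
Standardising the alumni-coaching scheme to the population department mix: 0.272·51/68 + 0.334·14/40 + 0.394·1/12 = 0.354.

0.35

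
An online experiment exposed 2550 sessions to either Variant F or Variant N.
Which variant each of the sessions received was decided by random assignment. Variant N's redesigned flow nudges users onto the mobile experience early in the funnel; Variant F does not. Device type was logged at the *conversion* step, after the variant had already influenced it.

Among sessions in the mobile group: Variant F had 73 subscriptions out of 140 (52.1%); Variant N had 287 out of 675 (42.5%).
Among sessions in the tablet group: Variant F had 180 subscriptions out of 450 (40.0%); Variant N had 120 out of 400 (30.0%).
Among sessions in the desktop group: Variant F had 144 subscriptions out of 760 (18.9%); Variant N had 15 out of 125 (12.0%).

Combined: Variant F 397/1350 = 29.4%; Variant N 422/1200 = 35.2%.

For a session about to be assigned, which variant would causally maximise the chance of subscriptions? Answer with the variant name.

Variant N

Variant F is higher inside every device type stratum but Variant N is higher in aggregate. Whether to stratify depends on how device type relates to the variant.
Device type here is a post-treatment variable shaped by the variant; conditioning on it would introduce bias rather than remove it. The overall comparison is the causal one.
Pooled: Variant F 29.4% vs Variant N 35.2%; Variant N is higher overall.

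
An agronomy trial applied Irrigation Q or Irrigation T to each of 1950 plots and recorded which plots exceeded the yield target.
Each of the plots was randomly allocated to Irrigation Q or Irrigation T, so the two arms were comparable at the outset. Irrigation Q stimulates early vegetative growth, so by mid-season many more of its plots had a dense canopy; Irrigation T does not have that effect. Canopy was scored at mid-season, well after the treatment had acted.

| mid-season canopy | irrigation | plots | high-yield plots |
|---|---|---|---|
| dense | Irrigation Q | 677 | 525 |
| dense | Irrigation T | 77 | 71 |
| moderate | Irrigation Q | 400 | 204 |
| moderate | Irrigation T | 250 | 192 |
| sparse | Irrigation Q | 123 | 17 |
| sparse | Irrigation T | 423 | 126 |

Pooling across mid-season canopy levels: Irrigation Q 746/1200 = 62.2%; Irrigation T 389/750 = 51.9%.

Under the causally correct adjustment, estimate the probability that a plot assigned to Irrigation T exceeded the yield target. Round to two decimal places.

The mid-season canopy-specific comparison favours Irrigation T throughout, but the pooled figures favour Irrigation Q. The question is whether to condition on mid-season canopy.
Mid-season canopy is downstream of the irrigation. One should not condition on a consequence of treatment, so the overall rates are the right comparison.
So P(outcome | do(Irrigation T)) is just the pooled rate for Irrigation T: 389/750 = 0.519.

0.52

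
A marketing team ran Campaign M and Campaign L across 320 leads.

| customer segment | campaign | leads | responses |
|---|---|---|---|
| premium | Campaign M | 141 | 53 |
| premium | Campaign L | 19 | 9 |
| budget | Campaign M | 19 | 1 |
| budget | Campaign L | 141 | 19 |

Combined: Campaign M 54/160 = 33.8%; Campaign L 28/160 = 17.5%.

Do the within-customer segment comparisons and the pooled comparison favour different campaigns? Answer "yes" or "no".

yes

Within each customer segment level (premium 37.6% vs 47.4%; budget 5.3% vs 13.5%), Campaign L has the higher rate every time. Pooled: 33.8% vs 17.5% — Campaign M has the higher rate overall. The two comparisons disagree.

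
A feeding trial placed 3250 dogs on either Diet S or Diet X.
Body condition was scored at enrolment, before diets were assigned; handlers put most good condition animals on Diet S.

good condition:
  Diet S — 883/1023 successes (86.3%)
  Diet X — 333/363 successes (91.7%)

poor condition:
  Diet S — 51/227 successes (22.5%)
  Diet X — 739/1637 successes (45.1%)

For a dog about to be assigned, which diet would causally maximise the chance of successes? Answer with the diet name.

Diet X

The starting body condition-specific comparison favours Diet X throughout, but the pooled figures favour Diet S. The question is whether to condition on starting body condition.
Starting body condition differs across diets for reasons unrelated to any effect of the diet itself, and it separately predicts the outcome — a classic confounder. We must compare within starting body condition levels.
Within each level — good condition: 86.3% vs 91.7%; poor condition: 22.5% vs 45.1% — Diet X is higher every time.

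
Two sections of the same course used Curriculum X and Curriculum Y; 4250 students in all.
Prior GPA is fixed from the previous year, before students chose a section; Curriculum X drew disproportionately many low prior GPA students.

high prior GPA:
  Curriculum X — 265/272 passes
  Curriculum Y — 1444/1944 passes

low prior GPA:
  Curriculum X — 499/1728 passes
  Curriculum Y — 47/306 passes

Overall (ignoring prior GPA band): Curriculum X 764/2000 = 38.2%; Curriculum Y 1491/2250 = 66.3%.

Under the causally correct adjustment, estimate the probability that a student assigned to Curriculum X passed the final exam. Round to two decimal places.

The imbalance in prior GPA band arose from how students were allocated, not from anything the teaching method did; and prior GPA band independently affects the outcome. The pooled gap is confounded — condition on prior GPA band.
Standardising Curriculum X to the population prior GPA band mix: 0.521·265/272 + 0.479·499/1728 = 0.646.

0.65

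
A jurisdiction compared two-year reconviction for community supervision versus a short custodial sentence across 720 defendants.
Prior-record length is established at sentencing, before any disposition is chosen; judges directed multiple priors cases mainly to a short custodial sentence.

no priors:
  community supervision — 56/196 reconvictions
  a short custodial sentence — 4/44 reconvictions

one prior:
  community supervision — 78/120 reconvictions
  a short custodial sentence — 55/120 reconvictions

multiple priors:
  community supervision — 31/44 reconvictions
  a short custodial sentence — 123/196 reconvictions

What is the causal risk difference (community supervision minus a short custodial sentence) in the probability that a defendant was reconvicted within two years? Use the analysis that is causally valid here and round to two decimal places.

+0.15

Within every prior-record length level a short custodial sentence has the lower rate, yet pooled community supervision does — Simpson's reversal.
Nothing the disposition does changes prior-record length; the imbalance is an allocation artefact. With prior-record length also predicting the outcome, the pooled figure is confounded, and the within-stratum comparison is the causal one.
Adjusting over the population distribution of prior-record length: 0.333·(0.286−0.091) + 0.333·(0.650−0.458) + 0.333·(0.705−0.628) = +0.154.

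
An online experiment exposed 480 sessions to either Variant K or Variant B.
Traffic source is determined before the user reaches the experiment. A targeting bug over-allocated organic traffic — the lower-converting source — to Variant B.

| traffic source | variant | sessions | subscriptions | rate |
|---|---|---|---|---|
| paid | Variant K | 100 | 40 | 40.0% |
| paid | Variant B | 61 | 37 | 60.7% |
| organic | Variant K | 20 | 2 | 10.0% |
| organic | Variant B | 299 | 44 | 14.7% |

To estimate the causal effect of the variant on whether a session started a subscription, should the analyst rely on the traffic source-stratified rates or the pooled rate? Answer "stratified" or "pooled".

The imbalance in traffic source arose from how sessions were allocated, not from anything the variant did; and traffic source independently affects the outcome. The pooled gap is confounded — condition on traffic source.
Within each level — paid: 40.0% vs 60.7%; organic: 10.0% vs 14.7% — Variant B is higher every time.

stratified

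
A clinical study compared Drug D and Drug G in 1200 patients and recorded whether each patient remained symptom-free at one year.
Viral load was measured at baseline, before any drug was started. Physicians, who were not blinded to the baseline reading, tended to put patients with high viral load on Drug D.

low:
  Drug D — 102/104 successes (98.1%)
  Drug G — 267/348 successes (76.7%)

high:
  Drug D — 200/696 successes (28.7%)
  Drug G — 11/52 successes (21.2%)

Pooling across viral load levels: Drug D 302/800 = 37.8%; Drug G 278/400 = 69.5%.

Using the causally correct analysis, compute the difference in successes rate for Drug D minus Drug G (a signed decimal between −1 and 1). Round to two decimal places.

Drug D is higher inside every viral load stratum but Drug G is higher in aggregate. Whether to stratify depends on how viral load relates to the drug.
The imbalance in viral load arose from how patients were allocated, not from anything the drug did; and viral load independently affects the outcome. The pooled gap is confounded — condition on viral load.
Adjusting over the population distribution of viral load: 0.377·(0.981−0.767) + 0.623·(0.287−0.212) = +0.128.

+0.13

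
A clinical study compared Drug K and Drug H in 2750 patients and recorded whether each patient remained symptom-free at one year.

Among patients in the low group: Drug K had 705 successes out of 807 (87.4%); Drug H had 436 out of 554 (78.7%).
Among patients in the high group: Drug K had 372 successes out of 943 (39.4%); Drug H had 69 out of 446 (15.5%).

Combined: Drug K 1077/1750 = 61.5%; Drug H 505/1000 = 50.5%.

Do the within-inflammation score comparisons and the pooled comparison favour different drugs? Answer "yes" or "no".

no

Within each inflammation score level (low 87.4% vs 78.7%; high 39.4% vs 15.5%), Drug K has the higher rate every time. Pooled: 61.5% vs 50.5% — Drug K has the higher rate overall. They agree.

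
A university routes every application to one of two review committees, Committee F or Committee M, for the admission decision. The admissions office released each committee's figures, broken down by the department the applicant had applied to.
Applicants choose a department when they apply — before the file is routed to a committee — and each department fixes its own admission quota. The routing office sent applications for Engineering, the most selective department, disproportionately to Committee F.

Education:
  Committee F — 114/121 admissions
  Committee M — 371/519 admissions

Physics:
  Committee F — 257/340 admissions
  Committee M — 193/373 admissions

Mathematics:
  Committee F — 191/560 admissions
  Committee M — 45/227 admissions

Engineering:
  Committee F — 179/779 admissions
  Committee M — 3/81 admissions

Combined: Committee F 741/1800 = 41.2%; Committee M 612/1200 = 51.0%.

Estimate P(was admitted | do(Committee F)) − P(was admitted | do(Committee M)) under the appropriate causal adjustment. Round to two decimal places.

+0.20

Department satisfies the back-door criterion: it is not a descendant of the review committee, and it blocks the spurious path from review committee to outcome. Adjusting for it (i.e., using the within-department rates) gives the causal effect.
Adjusting over the population distribution of department: 0.213·(0.942−0.715) + 0.238·(0.756−0.517) + 0.262·(0.341−0.198) + 0.287·(0.230−0.037) = +0.198.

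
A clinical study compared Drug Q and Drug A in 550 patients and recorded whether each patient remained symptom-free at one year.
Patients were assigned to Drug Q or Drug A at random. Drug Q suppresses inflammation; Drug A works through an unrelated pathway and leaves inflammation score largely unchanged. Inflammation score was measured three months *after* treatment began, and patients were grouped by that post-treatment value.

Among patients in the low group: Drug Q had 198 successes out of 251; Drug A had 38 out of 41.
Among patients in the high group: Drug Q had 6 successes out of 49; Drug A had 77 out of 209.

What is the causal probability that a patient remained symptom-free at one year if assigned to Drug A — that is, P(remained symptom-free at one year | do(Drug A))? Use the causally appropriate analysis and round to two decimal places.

The stratified and pooled comparisons disagree (Drug A wins within each inflammation score; Drug Q wins overall), so the answer turns on the causal role of inflammation score.
Inflammation score is recorded after the drug and is itself shifted by it — it sits on the causal path from drug to outcome. Conditioning on a mediator would strip out part of the effect we want; the pooled comparison gives the total causal effect.
So P(outcome | do(Drug A)) is just the pooled rate for Drug A: 115/250 = 0.460.

0.46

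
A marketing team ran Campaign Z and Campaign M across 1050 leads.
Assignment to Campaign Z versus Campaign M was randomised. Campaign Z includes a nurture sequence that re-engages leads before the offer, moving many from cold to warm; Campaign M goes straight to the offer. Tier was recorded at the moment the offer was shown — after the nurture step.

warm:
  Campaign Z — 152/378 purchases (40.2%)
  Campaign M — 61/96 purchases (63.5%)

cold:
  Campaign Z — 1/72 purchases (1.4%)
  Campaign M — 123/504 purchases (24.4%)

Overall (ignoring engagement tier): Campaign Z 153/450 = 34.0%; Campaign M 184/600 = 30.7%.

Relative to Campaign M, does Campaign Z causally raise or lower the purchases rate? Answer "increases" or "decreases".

Engagement tier is recorded after the campaign and is itself shifted by it — it sits on the causal path from campaign to outcome. Conditioning on a mediator would strip out part of the effect we want; the pooled comparison gives the total causal effect.
Pooled: Campaign Z 34.0% vs Campaign M 30.7%; Campaign Z is higher overall.

increases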